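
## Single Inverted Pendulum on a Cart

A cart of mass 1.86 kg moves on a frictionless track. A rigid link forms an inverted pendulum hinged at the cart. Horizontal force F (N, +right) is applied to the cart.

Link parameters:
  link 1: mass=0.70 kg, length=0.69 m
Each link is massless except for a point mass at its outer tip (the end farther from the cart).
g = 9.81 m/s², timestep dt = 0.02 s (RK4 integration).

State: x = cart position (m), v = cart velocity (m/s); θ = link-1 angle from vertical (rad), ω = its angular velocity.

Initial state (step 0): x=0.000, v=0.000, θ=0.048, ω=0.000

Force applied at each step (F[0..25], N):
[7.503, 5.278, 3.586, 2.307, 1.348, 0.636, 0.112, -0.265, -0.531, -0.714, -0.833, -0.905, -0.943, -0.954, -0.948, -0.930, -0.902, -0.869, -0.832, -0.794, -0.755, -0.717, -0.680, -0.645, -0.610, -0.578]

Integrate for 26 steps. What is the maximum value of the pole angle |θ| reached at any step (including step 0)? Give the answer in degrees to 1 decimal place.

apply F[0]=+7.503 → step 1: x=0.001, v=0.077, θ=0.047, ω=-0.098
apply F[1]=+5.278 → step 2: x=0.003, v=0.130, θ=0.044, ω=-0.162
apply F[2]=+3.586 → step 3: x=0.006, v=0.166, θ=0.041, ω=-0.201
apply F[3]=+2.307 → step 4: x=0.009, v=0.188, θ=0.037, ω=-0.222
apply F[4]=+1.348 → step 5: x=0.013, v=0.200, θ=0.032, ω=-0.230
apply F[5]=+0.636 → step 6: x=0.017, v=0.204, θ=0.027, ω=-0.228
apply F[6]=+0.112 → step 7: x=0.021, v=0.204, θ=0.023, ω=-0.220
apply F[7]=-0.265 → step 8: x=0.025, v=0.199, θ=0.019, ω=-0.208
apply F[8]=-0.531 → step 9: x=0.029, v=0.192, θ=0.015, ω=-0.193
apply F[9]=-0.714 → step 10: x=0.033, v=0.184, θ=0.011, ω=-0.177
apply F[10]=-0.833 → step 11: x=0.037, v=0.174, θ=0.008, ω=-0.160
apply F[11]=-0.905 → step 12: x=0.040, v=0.164, θ=0.005, ω=-0.144
apply F[12]=-0.943 → step 13: x=0.043, v=0.154, θ=0.002, ω=-0.128
apply F[13]=-0.954 → step 14: x=0.046, v=0.143, θ=-0.000, ω=-0.112
apply F[14]=-0.948 → step 15: x=0.049, v=0.133, θ=-0.003, ω=-0.098
apply F[15]=-0.930 → step 16: x=0.051, v=0.123, θ=-0.004, ω=-0.085
apply F[16]=-0.902 → step 17: x=0.054, v=0.114, θ=-0.006, ω=-0.073
apply F[17]=-0.869 → step 18: x=0.056, v=0.105, θ=-0.007, ω=-0.062
apply F[18]=-0.832 → step 19: x=0.058, v=0.097, θ=-0.009, ω=-0.052
apply F[19]=-0.794 → step 20: x=0.060, v=0.089, θ=-0.009, ω=-0.044
apply F[20]=-0.755 → step 21: x=0.062, v=0.082, θ=-0.010, ω=-0.036
apply F[21]=-0.717 → step 22: x=0.063, v=0.075, θ=-0.011, ω=-0.029
apply F[22]=-0.680 → step 23: x=0.065, v=0.068, θ=-0.011, ω=-0.022
apply F[23]=-0.645 → step 24: x=0.066, v=0.062, θ=-0.012, ω=-0.017
apply F[24]=-0.610 → step 25: x=0.067, v=0.057, θ=-0.012, ω=-0.012
apply F[25]=-0.578 → step 26: x=0.068, v=0.051, θ=-0.012, ω=-0.008
Max |angle| over trajectory = 0.048 rad = 2.8°.

Answer: 2.8°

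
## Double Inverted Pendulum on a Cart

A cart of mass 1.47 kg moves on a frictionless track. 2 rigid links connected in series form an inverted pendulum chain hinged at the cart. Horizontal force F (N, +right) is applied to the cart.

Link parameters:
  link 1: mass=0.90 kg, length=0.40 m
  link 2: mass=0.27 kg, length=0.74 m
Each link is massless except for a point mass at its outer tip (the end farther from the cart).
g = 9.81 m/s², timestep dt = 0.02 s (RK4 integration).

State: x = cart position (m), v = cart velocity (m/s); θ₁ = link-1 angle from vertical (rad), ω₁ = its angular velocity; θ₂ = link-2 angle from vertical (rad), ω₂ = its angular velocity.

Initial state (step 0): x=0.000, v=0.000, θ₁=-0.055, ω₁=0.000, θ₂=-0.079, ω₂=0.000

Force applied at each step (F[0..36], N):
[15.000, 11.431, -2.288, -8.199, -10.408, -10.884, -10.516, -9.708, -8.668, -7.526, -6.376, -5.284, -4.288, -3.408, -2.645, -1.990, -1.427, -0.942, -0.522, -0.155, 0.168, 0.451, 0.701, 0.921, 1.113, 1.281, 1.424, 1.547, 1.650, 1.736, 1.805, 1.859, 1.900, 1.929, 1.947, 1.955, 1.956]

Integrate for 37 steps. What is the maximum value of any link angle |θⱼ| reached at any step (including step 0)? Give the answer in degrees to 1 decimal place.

Answer: 8.2°

Derivation:
apply F[0]=+15.000 → step 1: x=0.002, v=0.212, θ₁=-0.061, ω₁=-0.555, θ₂=-0.079, ω₂=-0.007
apply F[1]=+11.431 → step 2: x=0.008, v=0.378, θ₁=-0.076, ω₁=-0.998, θ₂=-0.079, ω₂=-0.011
apply F[2]=-2.288 → step 3: x=0.015, v=0.359, θ₁=-0.096, ω₁=-0.996, θ₂=-0.079, ω₂=-0.009
apply F[3]=-8.199 → step 4: x=0.022, v=0.264, θ₁=-0.114, ω₁=-0.815, θ₂=-0.080, ω₂=0.000
apply F[4]=-10.408 → step 5: x=0.026, v=0.143, θ₁=-0.128, ω₁=-0.579, θ₂=-0.079, ω₂=0.016
apply F[5]=-10.884 → step 6: x=0.027, v=0.017, θ₁=-0.137, ω₁=-0.340, θ₂=-0.079, ω₂=0.035
apply F[6]=-10.516 → step 7: x=0.026, v=-0.103, θ₁=-0.142, ω₁=-0.122, θ₂=-0.078, ω₂=0.058
apply F[7]=-9.708 → step 8: x=0.023, v=-0.212, θ₁=-0.142, ω₁=0.067, θ₂=-0.077, ω₂=0.082
apply F[8]=-8.668 → step 9: x=0.018, v=-0.306, θ₁=-0.139, ω₁=0.222, θ₂=-0.075, ω₂=0.106
apply F[9]=-7.526 → step 10: x=0.011, v=-0.387, θ₁=-0.134, ω₁=0.344, θ₂=-0.072, ω₂=0.128
apply F[10]=-6.376 → step 11: x=0.003, v=-0.453, θ₁=-0.126, ω₁=0.435, θ₂=-0.070, ω₂=0.149
apply F[11]=-5.284 → step 12: x=-0.007, v=-0.505, θ₁=-0.117, ω₁=0.499, θ₂=-0.066, ω₂=0.168
apply F[12]=-4.288 → step 13: x=-0.017, v=-0.546, θ₁=-0.106, ω₁=0.539, θ₂=-0.063, ω₂=0.184
apply F[13]=-3.408 → step 14: x=-0.029, v=-0.577, θ₁=-0.095, ω₁=0.560, θ₂=-0.059, ω₂=0.198
apply F[14]=-2.645 → step 15: x=-0.040, v=-0.599, θ₁=-0.084, ω₁=0.566, θ₂=-0.055, ω₂=0.209
apply F[15]=-1.990 → step 16: x=-0.052, v=-0.614, θ₁=-0.073, ω₁=0.561, θ₂=-0.051, ω₂=0.218
apply F[16]=-1.427 → step 17: x=-0.065, v=-0.623, θ₁=-0.062, ω₁=0.548, θ₂=-0.046, ω₂=0.224
apply F[17]=-0.942 → step 18: x=-0.077, v=-0.627, θ₁=-0.051, ω₁=0.529, θ₂=-0.042, ω₂=0.228
apply F[18]=-0.522 → step 19: x=-0.090, v=-0.627, θ₁=-0.041, ω₁=0.506, θ₂=-0.037, ω₂=0.230
apply F[19]=-0.155 → step 20: x=-0.102, v=-0.624, θ₁=-0.031, ω₁=0.480, θ₂=-0.033, ω₂=0.231
apply F[20]=+0.168 → step 21: x=-0.115, v=-0.617, θ₁=-0.021, ω₁=0.452, θ₂=-0.028, ω₂=0.229
apply F[21]=+0.451 → step 22: x=-0.127, v=-0.609, θ₁=-0.013, ω₁=0.423, θ₂=-0.023, ω₂=0.226
apply F[22]=+0.701 → step 23: x=-0.139, v=-0.598, θ₁=-0.005, ω₁=0.393, θ₂=-0.019, ω₂=0.222
apply F[23]=+0.921 → step 24: x=-0.151, v=-0.585, θ₁=0.003, ω₁=0.364, θ₂=-0.015, ω₂=0.216
apply F[24]=+1.113 → step 25: x=-0.162, v=-0.571, θ₁=0.010, ω₁=0.334, θ₂=-0.010, ω₂=0.210
apply F[25]=+1.281 → step 26: x=-0.174, v=-0.556, θ₁=0.016, ω₁=0.306, θ₂=-0.006, ω₂=0.202
apply F[26]=+1.424 → step 27: x=-0.185, v=-0.539, θ₁=0.022, ω₁=0.278, θ₂=-0.002, ω₂=0.194
apply F[27]=+1.547 → step 28: x=-0.195, v=-0.522, θ₁=0.027, ω₁=0.250, θ₂=0.002, ω₂=0.186
apply F[28]=+1.650 → step 29: x=-0.206, v=-0.504, θ₁=0.032, ω₁=0.225, θ₂=0.005, ω₂=0.177
apply F[29]=+1.736 → step 30: x=-0.215, v=-0.486, θ₁=0.036, ω₁=0.200, θ₂=0.009, ω₂=0.167
apply F[30]=+1.805 → step 31: x=-0.225, v=-0.467, θ₁=0.040, ω₁=0.176, θ₂=0.012, ω₂=0.158
apply F[31]=+1.859 → step 32: x=-0.234, v=-0.449, θ₁=0.043, ω₁=0.154, θ₂=0.015, ω₂=0.148
apply F[32]=+1.900 → step 33: x=-0.243, v=-0.430, θ₁=0.046, ω₁=0.133, θ₂=0.018, ω₂=0.138
apply F[33]=+1.929 → step 34: x=-0.251, v=-0.411, θ₁=0.049, ω₁=0.114, θ₂=0.020, ω₂=0.128
apply F[34]=+1.947 → step 35: x=-0.259, v=-0.392, θ₁=0.051, ω₁=0.096, θ₂=0.023, ω₂=0.118
apply F[35]=+1.955 → step 36: x=-0.267, v=-0.374, θ₁=0.053, ω₁=0.079, θ₂=0.025, ω₂=0.109
apply F[36]=+1.956 → step 37: x=-0.274, v=-0.356, θ₁=0.054, ω₁=0.064, θ₂=0.027, ω₂=0.099
Max |angle| over trajectory = 0.142 rad = 8.2°.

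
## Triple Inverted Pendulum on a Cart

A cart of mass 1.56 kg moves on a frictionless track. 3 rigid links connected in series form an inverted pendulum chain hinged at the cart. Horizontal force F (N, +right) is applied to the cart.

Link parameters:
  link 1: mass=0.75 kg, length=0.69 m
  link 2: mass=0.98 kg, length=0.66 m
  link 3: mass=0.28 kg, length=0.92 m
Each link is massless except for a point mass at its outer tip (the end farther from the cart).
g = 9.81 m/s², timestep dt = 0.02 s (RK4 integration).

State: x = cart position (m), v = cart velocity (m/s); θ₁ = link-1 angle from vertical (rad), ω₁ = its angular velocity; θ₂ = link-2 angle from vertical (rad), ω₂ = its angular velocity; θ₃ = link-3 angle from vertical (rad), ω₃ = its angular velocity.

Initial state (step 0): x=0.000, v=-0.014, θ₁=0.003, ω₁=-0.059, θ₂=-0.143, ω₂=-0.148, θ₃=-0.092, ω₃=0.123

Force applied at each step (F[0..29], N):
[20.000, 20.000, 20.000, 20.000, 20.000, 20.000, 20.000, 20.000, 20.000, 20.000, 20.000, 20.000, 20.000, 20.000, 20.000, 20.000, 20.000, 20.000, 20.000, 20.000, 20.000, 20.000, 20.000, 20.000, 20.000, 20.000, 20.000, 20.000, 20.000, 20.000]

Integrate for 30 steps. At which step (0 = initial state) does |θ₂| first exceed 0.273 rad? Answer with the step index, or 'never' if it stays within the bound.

Answer: 12

Derivation:
apply F[0]=+20.000 → step 1: x=0.002, v=0.242, θ₁=-0.001, ω₁=-0.364, θ₂=-0.147, ω₂=-0.264, θ₃=-0.089, ω₃=0.137
apply F[1]=+20.000 → step 2: x=0.010, v=0.500, θ₁=-0.012, ω₁=-0.676, θ₂=-0.154, ω₂=-0.376, θ₃=-0.087, ω₃=0.153
apply F[2]=+20.000 → step 3: x=0.022, v=0.761, θ₁=-0.028, ω₁=-1.001, θ₂=-0.162, ω₂=-0.479, θ₃=-0.083, ω₃=0.170
apply F[3]=+20.000 → step 4: x=0.040, v=1.025, θ₁=-0.052, ω₁=-1.347, θ₂=-0.173, ω₂=-0.567, θ₃=-0.080, ω₃=0.189
apply F[4]=+20.000 → step 5: x=0.063, v=1.293, θ₁=-0.082, ω₁=-1.717, θ₂=-0.185, ω₂=-0.636, θ₃=-0.076, ω₃=0.208
apply F[5]=+20.000 → step 6: x=0.092, v=1.564, θ₁=-0.121, ω₁=-2.111, θ₂=-0.198, ω₂=-0.683, θ₃=-0.071, ω₃=0.226
apply F[6]=+20.000 → step 7: x=0.126, v=1.834, θ₁=-0.167, ω₁=-2.528, θ₂=-0.212, ω₂=-0.707, θ₃=-0.067, ω₃=0.240
apply F[7]=+20.000 → step 8: x=0.165, v=2.099, θ₁=-0.222, ω₁=-2.957, θ₂=-0.226, ω₂=-0.713, θ₃=-0.062, ω₃=0.246
apply F[8]=+20.000 → step 9: x=0.210, v=2.350, θ₁=-0.285, ω₁=-3.379, θ₂=-0.240, ω₂=-0.713, θ₃=-0.057, ω₃=0.242
apply F[9]=+20.000 → step 10: x=0.259, v=2.579, θ₁=-0.357, ω₁=-3.771, θ₂=-0.255, ω₂=-0.728, θ₃=-0.052, ω₃=0.223
apply F[10]=+20.000 → step 11: x=0.313, v=2.780, θ₁=-0.436, ω₁=-4.112, θ₂=-0.270, ω₂=-0.779, θ₃=-0.048, ω₃=0.190
apply F[11]=+20.000 → step 12: x=0.370, v=2.948, θ₁=-0.521, ω₁=-4.388, θ₂=-0.286, ω₂=-0.885, θ₃=-0.045, ω₃=0.143
apply F[12]=+20.000 → step 13: x=0.430, v=3.086, θ₁=-0.611, ω₁=-4.599, θ₂=-0.305, ω₂=-1.054, θ₃=-0.042, ω₃=0.084
apply F[13]=+20.000 → step 14: x=0.493, v=3.195, θ₁=-0.704, ω₁=-4.751, θ₂=-0.329, ω₂=-1.287, θ₃=-0.041, ω₃=0.015
apply F[14]=+20.000 → step 15: x=0.558, v=3.281, θ₁=-0.800, ω₁=-4.854, θ₂=-0.357, ω₂=-1.578, θ₃=-0.042, ω₃=-0.062
apply F[15]=+20.000 → step 16: x=0.624, v=3.345, θ₁=-0.898, ω₁=-4.919, θ₂=-0.392, ω₂=-1.921, θ₃=-0.044, ω₃=-0.148
apply F[16]=+20.000 → step 17: x=0.692, v=3.392, θ₁=-0.997, ω₁=-4.951, θ₂=-0.434, ω₂=-2.308, θ₃=-0.048, ω₃=-0.245
apply F[17]=+20.000 → step 18: x=0.760, v=3.423, θ₁=-1.096, ω₁=-4.955, θ₂=-0.485, ω₂=-2.732, θ₃=-0.054, ω₃=-0.354
apply F[18]=+20.000 → step 19: x=0.829, v=3.439, θ₁=-1.195, ω₁=-4.930, θ₂=-0.544, ω₂=-3.188, θ₃=-0.062, ω₃=-0.479
apply F[19]=+20.000 → step 20: x=0.897, v=3.442, θ₁=-1.293, ω₁=-4.875, θ₂=-0.612, ω₂=-3.669, θ₃=-0.073, ω₃=-0.627
apply F[20]=+20.000 → step 21: x=0.966, v=3.432, θ₁=-1.390, ω₁=-4.787, θ₂=-0.691, ω₂=-4.171, θ₃=-0.087, ω₃=-0.803
apply F[21]=+20.000 → step 22: x=1.035, v=3.409, θ₁=-1.484, ω₁=-4.663, θ₂=-0.779, ω₂=-4.690, θ₃=-0.106, ω₃=-1.015
apply F[22]=+20.000 → step 23: x=1.102, v=3.373, θ₁=-1.576, ω₁=-4.500, θ₂=-0.879, ω₂=-5.220, θ₃=-0.128, ω₃=-1.274
apply F[23]=+20.000 → step 24: x=1.169, v=3.322, θ₁=-1.664, ω₁=-4.296, θ₂=-0.988, ω₂=-5.758, θ₃=-0.157, ω₃=-1.590
apply F[24]=+20.000 → step 25: x=1.235, v=3.255, θ₁=-1.748, ω₁=-4.055, θ₂=-1.109, ω₂=-6.296, θ₃=-0.192, ω₃=-1.976
apply F[25]=+20.000 → step 26: x=1.300, v=3.168, θ₁=-1.826, ω₁=-3.785, θ₂=-1.240, ω₂=-6.827, θ₃=-0.236, ω₃=-2.446
apply F[26]=+20.000 → step 27: x=1.362, v=3.054, θ₁=-1.899, ω₁=-3.504, θ₂=-1.382, ω₂=-7.338, θ₃=-0.291, ω₃=-3.016
apply F[27]=+20.000 → step 28: x=1.421, v=2.908, θ₁=-1.966, ω₁=-3.243, θ₂=-1.533, ω₂=-7.807, θ₃=-0.358, ω₃=-3.700
apply F[28]=+20.000 → step 29: x=1.478, v=2.723, θ₁=-2.029, ω₁=-3.051, θ₂=-1.694, ω₂=-8.195, θ₃=-0.440, ω₃=-4.506
apply F[29]=+20.000 → step 30: x=1.530, v=2.499, θ₁=-2.089, ω₁=-2.987, θ₂=-1.860, ω₂=-8.446, θ₃=-0.539, ω₃=-5.433
|θ₂| = 0.286 > 0.273 first at step 12.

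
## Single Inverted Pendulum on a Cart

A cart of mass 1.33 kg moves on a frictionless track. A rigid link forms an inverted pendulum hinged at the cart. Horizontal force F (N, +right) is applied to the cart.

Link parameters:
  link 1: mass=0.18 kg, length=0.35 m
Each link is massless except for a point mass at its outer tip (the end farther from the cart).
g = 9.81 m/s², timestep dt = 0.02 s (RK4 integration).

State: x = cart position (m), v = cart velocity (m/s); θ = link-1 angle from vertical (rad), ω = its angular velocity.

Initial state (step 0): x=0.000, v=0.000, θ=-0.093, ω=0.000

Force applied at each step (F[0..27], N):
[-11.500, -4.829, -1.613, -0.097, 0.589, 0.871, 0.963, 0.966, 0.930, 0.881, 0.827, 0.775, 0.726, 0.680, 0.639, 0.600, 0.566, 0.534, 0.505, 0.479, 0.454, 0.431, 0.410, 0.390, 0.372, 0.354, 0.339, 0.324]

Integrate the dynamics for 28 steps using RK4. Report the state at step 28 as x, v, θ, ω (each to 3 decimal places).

Answer: x=-0.079, v=-0.045, θ=0.017, ω=-0.012

Derivation:
apply F[0]=-11.500 → step 1: x=-0.002, v=-0.170, θ=-0.089, ω=0.433
apply F[1]=-4.829 → step 2: x=-0.006, v=-0.241, θ=-0.078, ω=0.587
apply F[2]=-1.613 → step 3: x=-0.011, v=-0.263, θ=-0.067, ω=0.610
apply F[3]=-0.097 → step 4: x=-0.016, v=-0.263, θ=-0.055, ω=0.575
apply F[4]=+0.589 → step 5: x=-0.021, v=-0.253, θ=-0.044, ω=0.519
apply F[5]=+0.871 → step 6: x=-0.026, v=-0.239, θ=-0.034, ω=0.457
apply F[6]=+0.963 → step 7: x=-0.031, v=-0.223, θ=-0.025, ω=0.397
apply F[7]=+0.966 → step 8: x=-0.035, v=-0.208, θ=-0.018, ω=0.342
apply F[8]=+0.930 → step 9: x=-0.039, v=-0.194, θ=-0.012, ω=0.292
apply F[9]=+0.881 → step 10: x=-0.043, v=-0.180, θ=-0.006, ω=0.249
apply F[10]=+0.827 → step 11: x=-0.046, v=-0.168, θ=-0.002, ω=0.210
apply F[11]=+0.775 → step 12: x=-0.050, v=-0.156, θ=0.002, ω=0.177
apply F[12]=+0.726 → step 13: x=-0.053, v=-0.145, θ=0.005, ω=0.148
apply F[13]=+0.680 → step 14: x=-0.055, v=-0.135, θ=0.008, ω=0.124
apply F[14]=+0.639 → step 15: x=-0.058, v=-0.126, θ=0.010, ω=0.102
apply F[15]=+0.600 → step 16: x=-0.060, v=-0.117, θ=0.012, ω=0.083
apply F[16]=+0.566 → step 17: x=-0.063, v=-0.109, θ=0.014, ω=0.067
apply F[17]=+0.534 → step 18: x=-0.065, v=-0.101, θ=0.015, ω=0.053
apply F[18]=+0.505 → step 19: x=-0.067, v=-0.094, θ=0.016, ω=0.042
apply F[19]=+0.479 → step 20: x=-0.069, v=-0.088, θ=0.017, ω=0.031
apply F[20]=+0.454 → step 21: x=-0.070, v=-0.081, θ=0.017, ω=0.022
apply F[21]=+0.431 → step 22: x=-0.072, v=-0.075, θ=0.017, ω=0.015
apply F[22]=+0.410 → step 23: x=-0.073, v=-0.069, θ=0.018, ω=0.009
apply F[23]=+0.390 → step 24: x=-0.075, v=-0.064, θ=0.018, ω=0.003
apply F[24]=+0.372 → step 25: x=-0.076, v=-0.059, θ=0.018, ω=-0.002
apply F[25]=+0.354 → step 26: x=-0.077, v=-0.054, θ=0.018, ω=-0.005
apply F[26]=+0.339 → step 27: x=-0.078, v=-0.049, θ=0.018, ω=-0.009
apply F[27]=+0.324 → step 28: x=-0.079, v=-0.045, θ=0.017, ω=-0.012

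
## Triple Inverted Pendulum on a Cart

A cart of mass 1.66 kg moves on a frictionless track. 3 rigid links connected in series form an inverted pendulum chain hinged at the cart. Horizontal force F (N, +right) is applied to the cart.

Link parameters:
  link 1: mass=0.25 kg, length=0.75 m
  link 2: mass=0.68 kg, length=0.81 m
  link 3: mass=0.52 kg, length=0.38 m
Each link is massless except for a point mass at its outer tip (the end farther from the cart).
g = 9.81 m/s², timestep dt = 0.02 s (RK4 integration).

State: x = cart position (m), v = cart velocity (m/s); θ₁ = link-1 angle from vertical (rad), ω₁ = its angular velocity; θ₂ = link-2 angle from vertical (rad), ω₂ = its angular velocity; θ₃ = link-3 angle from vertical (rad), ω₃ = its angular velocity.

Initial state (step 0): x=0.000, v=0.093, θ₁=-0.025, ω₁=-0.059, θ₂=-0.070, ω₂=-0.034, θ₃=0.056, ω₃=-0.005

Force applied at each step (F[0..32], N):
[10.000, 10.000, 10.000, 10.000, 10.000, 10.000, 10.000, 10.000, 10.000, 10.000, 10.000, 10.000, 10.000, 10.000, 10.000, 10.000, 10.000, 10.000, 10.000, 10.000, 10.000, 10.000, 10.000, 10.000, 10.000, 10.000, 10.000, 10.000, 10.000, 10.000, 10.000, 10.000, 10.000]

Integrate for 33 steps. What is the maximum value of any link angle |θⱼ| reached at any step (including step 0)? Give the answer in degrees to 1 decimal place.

apply F[0]=+10.000 → step 1: x=0.003, v=0.218, θ₁=-0.027, ω₁=-0.178, θ₂=-0.072, ω₂=-0.117, θ₃=0.057, ω₃=0.106
apply F[1]=+10.000 → step 2: x=0.009, v=0.343, θ₁=-0.032, ω₁=-0.301, θ₂=-0.075, ω₂=-0.198, θ₃=0.060, ω₃=0.219
apply F[2]=+10.000 → step 3: x=0.017, v=0.469, θ₁=-0.039, ω₁=-0.430, θ₂=-0.079, ω₂=-0.276, θ₃=0.066, ω₃=0.338
apply F[3]=+10.000 → step 4: x=0.027, v=0.597, θ₁=-0.049, ω₁=-0.567, θ₂=-0.086, ω₂=-0.351, θ₃=0.074, ω₃=0.465
apply F[4]=+10.000 → step 5: x=0.041, v=0.726, θ₁=-0.062, ω₁=-0.716, θ₂=-0.093, ω₂=-0.421, θ₃=0.084, ω₃=0.600
apply F[5]=+10.000 → step 6: x=0.057, v=0.857, θ₁=-0.078, ω₁=-0.878, θ₂=-0.102, ω₂=-0.483, θ₃=0.098, ω₃=0.746
apply F[6]=+10.000 → step 7: x=0.075, v=0.989, θ₁=-0.097, ω₁=-1.057, θ₂=-0.113, ω₂=-0.536, θ₃=0.114, ω₃=0.901
apply F[7]=+10.000 → step 8: x=0.096, v=1.124, θ₁=-0.121, ω₁=-1.255, θ₂=-0.124, ω₂=-0.577, θ₃=0.134, ω₃=1.063
apply F[8]=+10.000 → step 9: x=0.120, v=1.260, θ₁=-0.148, ω₁=-1.473, θ₂=-0.136, ω₂=-0.605, θ₃=0.157, ω₃=1.228
apply F[9]=+10.000 → step 10: x=0.147, v=1.397, θ₁=-0.180, ω₁=-1.711, θ₂=-0.148, ω₂=-0.616, θ₃=0.183, ω₃=1.389
apply F[10]=+10.000 → step 11: x=0.176, v=1.534, θ₁=-0.216, ω₁=-1.967, θ₂=-0.160, ω₂=-0.611, θ₃=0.212, ω₃=1.537
apply F[11]=+10.000 → step 12: x=0.208, v=1.669, θ₁=-0.258, ω₁=-2.235, θ₂=-0.172, ω₂=-0.594, θ₃=0.244, ω₃=1.660
apply F[12]=+10.000 → step 13: x=0.243, v=1.801, θ₁=-0.306, ω₁=-2.506, θ₂=-0.184, ω₂=-0.570, θ₃=0.279, ω₃=1.748
apply F[13]=+10.000 → step 14: x=0.280, v=1.928, θ₁=-0.359, ω₁=-2.769, θ₂=-0.195, ω₂=-0.549, θ₃=0.314, ω₃=1.791
apply F[14]=+10.000 → step 15: x=0.320, v=2.049, θ₁=-0.416, ω₁=-3.013, θ₂=-0.206, ω₂=-0.542, θ₃=0.350, ω₃=1.785
apply F[15]=+10.000 → step 16: x=0.362, v=2.162, θ₁=-0.479, ω₁=-3.230, θ₂=-0.217, ω₂=-0.560, θ₃=0.385, ω₃=1.732
apply F[16]=+10.000 → step 17: x=0.406, v=2.267, θ₁=-0.545, ω₁=-3.417, θ₂=-0.229, ω₂=-0.610, θ₃=0.419, ω₃=1.637
apply F[17]=+10.000 → step 18: x=0.452, v=2.365, θ₁=-0.615, ω₁=-3.573, θ₂=-0.242, ω₂=-0.698, θ₃=0.450, ω₃=1.509
apply F[18]=+10.000 → step 19: x=0.501, v=2.456, θ₁=-0.688, ω₁=-3.701, θ₂=-0.257, ω₂=-0.824, θ₃=0.479, ω₃=1.356
apply F[19]=+10.000 → step 20: x=0.551, v=2.541, θ₁=-0.763, ω₁=-3.805, θ₂=-0.275, ω₂=-0.989, θ₃=0.504, ω₃=1.182
apply F[20]=+10.000 → step 21: x=0.602, v=2.620, θ₁=-0.840, ω₁=-3.887, θ₂=-0.297, ω₂=-1.190, θ₃=0.526, ω₃=0.992
apply F[21]=+10.000 → step 22: x=0.655, v=2.694, θ₁=-0.919, ω₁=-3.948, θ₂=-0.323, ω₂=-1.427, θ₃=0.544, ω₃=0.788
apply F[22]=+10.000 → step 23: x=0.710, v=2.763, θ₁=-0.998, ω₁=-3.990, θ₂=-0.354, ω₂=-1.697, θ₃=0.558, ω₃=0.570
apply F[23]=+10.000 → step 24: x=0.766, v=2.828, θ₁=-1.078, ω₁=-4.009, θ₂=-0.391, ω₂=-1.998, θ₃=0.567, ω₃=0.335
apply F[24]=+10.000 → step 25: x=0.823, v=2.887, θ₁=-1.158, ω₁=-4.005, θ₂=-0.434, ω₂=-2.330, θ₃=0.571, ω₃=0.079
apply F[25]=+10.000 → step 26: x=0.881, v=2.942, θ₁=-1.238, ω₁=-3.971, θ₂=-0.484, ω₂=-2.690, θ₃=0.570, ω₃=-0.201
apply F[26]=+10.000 → step 27: x=0.941, v=2.992, θ₁=-1.317, ω₁=-3.904, θ₂=-0.542, ω₂=-3.077, θ₃=0.563, ω₃=-0.512
apply F[27]=+10.000 → step 28: x=1.001, v=3.038, θ₁=-1.394, ω₁=-3.795, θ₂=-0.607, ω₂=-3.488, θ₃=0.549, ω₃=-0.863
apply F[28]=+10.000 → step 29: x=1.062, v=3.078, θ₁=-1.468, ω₁=-3.639, θ₂=-0.681, ω₂=-3.923, θ₃=0.528, ω₃=-1.265
apply F[29]=+10.000 → step 30: x=1.124, v=3.113, θ₁=-1.539, ω₁=-3.425, θ₂=-0.764, ω₂=-4.379, θ₃=0.498, ω₃=-1.729
apply F[30]=+10.000 → step 31: x=1.187, v=3.141, θ₁=-1.605, ω₁=-3.148, θ₂=-0.857, ω₂=-4.856, θ₃=0.458, ω₃=-2.273
apply F[31]=+10.000 → step 32: x=1.250, v=3.160, θ₁=-1.664, ω₁=-2.799, θ₂=-0.959, ω₂=-5.356, θ₃=0.406, ω₃=-2.919
apply F[32]=+10.000 → step 33: x=1.313, v=3.165, θ₁=-1.716, ω₁=-2.373, θ₂=-1.071, ω₂=-5.878, θ₃=0.341, ω₃=-3.700
Max |angle| over trajectory = 1.716 rad = 98.3°.

Answer: 98.3°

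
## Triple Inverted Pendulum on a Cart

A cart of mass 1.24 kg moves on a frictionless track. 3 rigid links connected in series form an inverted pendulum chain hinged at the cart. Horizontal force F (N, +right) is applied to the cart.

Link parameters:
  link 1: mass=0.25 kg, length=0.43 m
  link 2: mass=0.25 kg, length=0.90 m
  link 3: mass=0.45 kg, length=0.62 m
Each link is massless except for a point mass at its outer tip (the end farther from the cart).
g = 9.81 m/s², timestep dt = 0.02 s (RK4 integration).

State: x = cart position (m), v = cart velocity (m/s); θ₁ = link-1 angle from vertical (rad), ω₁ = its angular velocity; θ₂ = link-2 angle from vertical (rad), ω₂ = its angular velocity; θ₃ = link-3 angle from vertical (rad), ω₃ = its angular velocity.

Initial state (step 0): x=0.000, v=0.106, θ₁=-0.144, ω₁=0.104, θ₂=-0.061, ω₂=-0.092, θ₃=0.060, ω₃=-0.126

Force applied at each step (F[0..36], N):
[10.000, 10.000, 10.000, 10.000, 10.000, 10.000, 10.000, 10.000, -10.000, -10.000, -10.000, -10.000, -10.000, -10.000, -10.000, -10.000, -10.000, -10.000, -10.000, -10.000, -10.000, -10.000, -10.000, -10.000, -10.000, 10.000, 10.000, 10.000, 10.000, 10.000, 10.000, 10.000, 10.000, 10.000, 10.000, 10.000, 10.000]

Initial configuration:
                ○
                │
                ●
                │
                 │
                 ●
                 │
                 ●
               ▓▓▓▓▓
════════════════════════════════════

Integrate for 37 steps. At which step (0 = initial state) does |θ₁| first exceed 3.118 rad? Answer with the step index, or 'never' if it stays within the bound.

Answer: 26

Derivation:
apply F[0]=+10.000 → step 1: x=0.004, v=0.285, θ₁=-0.148, ω₁=-0.460, θ₂=-0.063, ω₂=-0.074, θ₃=0.058, ω₃=-0.039
apply F[1]=+10.000 → step 2: x=0.011, v=0.465, θ₁=-0.162, ω₁=-1.033, θ₂=-0.064, ω₂=-0.051, θ₃=0.058, ω₃=0.045
apply F[2]=+10.000 → step 3: x=0.022, v=0.644, θ₁=-0.189, ω₁=-1.622, θ₂=-0.065, ω₂=-0.020, θ₃=0.060, ω₃=0.121
apply F[3]=+10.000 → step 4: x=0.037, v=0.824, θ₁=-0.227, ω₁=-2.227, θ₂=-0.065, ω₂=0.020, θ₃=0.063, ω₃=0.185
apply F[4]=+10.000 → step 5: x=0.055, v=1.000, θ₁=-0.278, ω₁=-2.833, θ₂=-0.064, ω₂=0.062, θ₃=0.067, ω₃=0.231
apply F[5]=+10.000 → step 6: x=0.077, v=1.171, θ₁=-0.341, ω₁=-3.414, θ₂=-0.062, ω₂=0.095, θ₃=0.072, ω₃=0.255
apply F[6]=+10.000 → step 7: x=0.102, v=1.334, θ₁=-0.414, ω₁=-3.940, θ₂=-0.060, ω₂=0.099, θ₃=0.077, ω₃=0.258
apply F[7]=+10.000 → step 8: x=0.130, v=1.485, θ₁=-0.498, ω₁=-4.392, θ₂=-0.059, ω₂=0.059, θ₃=0.082, ω₃=0.242
apply F[8]=-10.000 → step 9: x=0.159, v=1.342, θ₁=-0.586, ω₁=-4.460, θ₂=-0.057, ω₂=0.137, θ₃=0.088, ω₃=0.267
apply F[9]=-10.000 → step 10: x=0.184, v=1.197, θ₁=-0.676, ω₁=-4.565, θ₂=-0.053, ω₂=0.213, θ₃=0.093, ω₃=0.287
apply F[10]=-10.000 → step 11: x=0.207, v=1.050, θ₁=-0.769, ω₁=-4.696, θ₂=-0.048, ω₂=0.281, θ₃=0.099, ω₃=0.301
apply F[11]=-10.000 → step 12: x=0.226, v=0.900, θ₁=-0.864, ω₁=-4.850, θ₂=-0.042, ω₂=0.335, θ₃=0.105, ω₃=0.310
apply F[12]=-10.000 → step 13: x=0.243, v=0.746, θ₁=-0.963, ω₁=-5.025, θ₂=-0.035, ω₂=0.371, θ₃=0.111, ω₃=0.314
apply F[13]=-10.000 → step 14: x=0.256, v=0.587, θ₁=-1.065, ω₁=-5.224, θ₂=-0.027, ω₂=0.384, θ₃=0.118, ω₃=0.315
apply F[14]=-10.000 → step 15: x=0.266, v=0.423, θ₁=-1.172, ω₁=-5.453, θ₂=-0.020, ω₂=0.370, θ₃=0.124, ω₃=0.313
apply F[15]=-10.000 → step 16: x=0.273, v=0.253, θ₁=-1.284, ω₁=-5.719, θ₂=-0.013, ω₂=0.323, θ₃=0.130, ω₃=0.310
apply F[16]=-10.000 → step 17: x=0.276, v=0.075, θ₁=-1.401, ω₁=-6.035, θ₂=-0.007, ω₂=0.235, θ₃=0.136, ω₃=0.307
apply F[17]=-10.000 → step 18: x=0.276, v=-0.112, θ₁=-1.526, ω₁=-6.416, θ₂=-0.004, ω₂=0.095, θ₃=0.142, ω₃=0.304
apply F[18]=-10.000 → step 19: x=0.271, v=-0.310, θ₁=-1.659, ω₁=-6.887, θ₂=-0.004, ω₂=-0.111, θ₃=0.148, ω₃=0.305
apply F[19]=-10.000 → step 20: x=0.263, v=-0.525, θ₁=-1.802, ω₁=-7.482, θ₂=-0.009, ω₂=-0.406, θ₃=0.155, ω₃=0.312
apply F[20]=-10.000 → step 21: x=0.250, v=-0.761, θ₁=-1.959, ω₁=-8.256, θ₂=-0.021, ω₂=-0.828, θ₃=0.161, ω₃=0.333
apply F[21]=-10.000 → step 22: x=0.233, v=-1.026, θ₁=-2.134, ω₁=-9.291, θ₂=-0.043, ω₂=-1.436, θ₃=0.168, ω₃=0.386
apply F[22]=-10.000 → step 23: x=0.209, v=-1.333, θ₁=-2.333, ω₁=-10.722, θ₂=-0.080, ω₂=-2.331, θ₃=0.177, ω₃=0.511
apply F[23]=-10.000 → step 24: x=0.179, v=-1.692, θ₁=-2.567, ω₁=-12.738, θ₂=-0.139, ω₂=-3.692, θ₃=0.190, ω₃=0.817
apply F[24]=-10.000 → step 25: x=0.141, v=-2.082, θ₁=-2.848, ω₁=-15.440, θ₂=-0.233, ω₂=-5.758, θ₃=0.213, ω₃=1.592
apply F[25]=+10.000 → step 26: x=0.100, v=-2.030, θ₁=-3.177, ω₁=-17.249, θ₂=-0.374, ω₂=-8.303, θ₃=0.259, ω₃=3.168
apply F[26]=+10.000 → step 27: x=0.062, v=-1.705, θ₁=-3.525, ω₁=-17.271, θ₂=-0.558, ω₂=-9.849, θ₃=0.339, ω₃=4.699
apply F[27]=+10.000 → step 28: x=0.032, v=-1.249, θ₁=-3.861, ω₁=-16.275, θ₂=-0.759, ω₂=-10.150, θ₃=0.441, ω₃=5.370
apply F[28]=+10.000 → step 29: x=0.012, v=-0.789, θ₁=-4.176, ω₁=-15.248, θ₂=-0.960, ω₂=-9.873, θ₃=0.550, ω₃=5.436
apply F[29]=+10.000 → step 30: x=0.000, v=-0.356, θ₁=-4.473, ω₁=-14.478, θ₂=-1.153, ω₂=-9.426, θ₃=0.657, ω₃=5.272
apply F[30]=+10.000 → step 31: x=-0.003, v=0.052, θ₁=-4.757, ω₁=-13.999, θ₂=-1.337, ω₂=-8.929, θ₃=0.761, ω₃=5.085
apply F[31]=+10.000 → step 32: x=0.002, v=0.444, θ₁=-5.034, ω₁=-13.765, θ₂=-1.510, ω₂=-8.354, θ₃=0.861, ω₃=4.998
apply F[32]=+10.000 → step 33: x=0.015, v=0.834, θ₁=-5.308, ω₁=-13.650, θ₂=-1.670, ω₂=-7.584, θ₃=0.962, ω₃=5.092
apply F[33]=+10.000 → step 34: x=0.036, v=1.218, θ₁=-5.579, ω₁=-13.423, θ₂=-1.811, ω₂=-6.521, θ₃=1.066, ω₃=5.316
apply F[34]=+10.000 → step 35: x=0.064, v=1.554, θ₁=-5.843, ω₁=-12.920, θ₂=-1.929, ω₂=-5.268, θ₃=1.174, ω₃=5.458
apply F[35]=+10.000 → step 36: x=0.097, v=1.810, θ₁=-6.095, ω₁=-12.272, θ₂=-2.022, ω₂=-4.059, θ₃=1.283, ω₃=5.397
apply F[36]=+10.000 → step 37: x=0.135, v=1.989, θ₁=-6.335, ω₁=-11.713, θ₂=-2.092, ω₂=-2.997, θ₃=1.389, ω₃=5.206
|θ₁| = 3.177 > 3.118 first at step 26.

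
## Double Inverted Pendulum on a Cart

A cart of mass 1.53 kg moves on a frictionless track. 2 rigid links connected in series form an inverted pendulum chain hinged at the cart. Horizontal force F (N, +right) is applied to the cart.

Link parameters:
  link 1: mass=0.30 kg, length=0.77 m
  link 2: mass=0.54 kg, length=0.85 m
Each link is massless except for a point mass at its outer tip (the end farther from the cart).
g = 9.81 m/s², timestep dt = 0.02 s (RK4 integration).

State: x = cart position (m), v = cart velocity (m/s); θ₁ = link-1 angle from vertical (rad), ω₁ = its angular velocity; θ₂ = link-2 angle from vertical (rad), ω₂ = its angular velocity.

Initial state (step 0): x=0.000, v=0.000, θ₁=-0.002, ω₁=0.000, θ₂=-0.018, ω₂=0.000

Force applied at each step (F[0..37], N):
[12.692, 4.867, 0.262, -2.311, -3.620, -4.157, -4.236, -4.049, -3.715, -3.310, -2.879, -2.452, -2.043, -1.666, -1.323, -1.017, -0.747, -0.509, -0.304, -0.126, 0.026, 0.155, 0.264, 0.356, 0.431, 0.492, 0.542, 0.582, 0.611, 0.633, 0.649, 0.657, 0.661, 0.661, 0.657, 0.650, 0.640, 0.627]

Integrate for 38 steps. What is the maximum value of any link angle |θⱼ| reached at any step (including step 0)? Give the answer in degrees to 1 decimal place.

apply F[0]=+12.692 → step 1: x=0.002, v=0.166, θ₁=-0.004, ω₁=-0.210, θ₂=-0.018, ω₂=-0.010
apply F[1]=+4.867 → step 2: x=0.006, v=0.231, θ₁=-0.009, ω₁=-0.289, θ₂=-0.018, ω₂=-0.017
apply F[2]=+0.262 → step 3: x=0.010, v=0.235, θ₁=-0.015, ω₁=-0.295, θ₂=-0.019, ω₂=-0.022
apply F[3]=-2.311 → step 4: x=0.015, v=0.207, θ₁=-0.020, ω₁=-0.263, θ₂=-0.019, ω₂=-0.022
apply F[4]=-3.620 → step 5: x=0.018, v=0.162, θ₁=-0.025, ω₁=-0.212, θ₂=-0.020, ω₂=-0.020
apply F[5]=-4.157 → step 6: x=0.021, v=0.111, θ₁=-0.029, ω₁=-0.155, θ₂=-0.020, ω₂=-0.015
apply F[6]=-4.236 → step 7: x=0.023, v=0.059, θ₁=-0.031, ω₁=-0.100, θ₂=-0.020, ω₂=-0.009
apply F[7]=-4.049 → step 8: x=0.023, v=0.009, θ₁=-0.033, ω₁=-0.050, θ₂=-0.020, ω₂=-0.001
apply F[8]=-3.715 → step 9: x=0.023, v=-0.036, θ₁=-0.034, ω₁=-0.006, θ₂=-0.020, ω₂=0.007
apply F[9]=-3.310 → step 10: x=0.022, v=-0.075, θ₁=-0.033, ω₁=0.031, θ₂=-0.020, ω₂=0.016
apply F[10]=-2.879 → step 11: x=0.020, v=-0.110, θ₁=-0.032, ω₁=0.061, θ₂=-0.020, ω₂=0.024
apply F[11]=-2.452 → step 12: x=0.018, v=-0.138, θ₁=-0.031, ω₁=0.084, θ₂=-0.019, ω₂=0.032
apply F[12]=-2.043 → step 13: x=0.015, v=-0.162, θ₁=-0.029, ω₁=0.102, θ₂=-0.018, ω₂=0.040
apply F[13]=-1.666 → step 14: x=0.011, v=-0.180, θ₁=-0.027, ω₁=0.115, θ₂=-0.018, ω₂=0.046
apply F[14]=-1.323 → step 15: x=0.008, v=-0.195, θ₁=-0.024, ω₁=0.123, θ₂=-0.017, ω₂=0.052
apply F[15]=-1.017 → step 16: x=0.004, v=-0.206, θ₁=-0.022, ω₁=0.128, θ₂=-0.015, ω₂=0.056
apply F[16]=-0.747 → step 17: x=-0.001, v=-0.213, θ₁=-0.019, ω₁=0.129, θ₂=-0.014, ω₂=0.060
apply F[17]=-0.509 → step 18: x=-0.005, v=-0.218, θ₁=-0.017, ω₁=0.129, θ₂=-0.013, ω₂=0.063
apply F[18]=-0.304 → step 19: x=-0.009, v=-0.220, θ₁=-0.014, ω₁=0.126, θ₂=-0.012, ω₂=0.065
apply F[19]=-0.126 → step 20: x=-0.014, v=-0.220, θ₁=-0.012, ω₁=0.123, θ₂=-0.010, ω₂=0.066
apply F[20]=+0.026 → step 21: x=-0.018, v=-0.219, θ₁=-0.009, ω₁=0.118, θ₂=-0.009, ω₂=0.067
apply F[21]=+0.155 → step 22: x=-0.022, v=-0.216, θ₁=-0.007, ω₁=0.112, θ₂=-0.008, ω₂=0.067
apply F[22]=+0.264 → step 23: x=-0.027, v=-0.212, θ₁=-0.005, ω₁=0.105, θ₂=-0.006, ω₂=0.066
apply F[23]=+0.356 → step 24: x=-0.031, v=-0.207, θ₁=-0.003, ω₁=0.099, θ₂=-0.005, ω₂=0.065
apply F[24]=+0.431 → step 25: x=-0.035, v=-0.201, θ₁=-0.001, ω₁=0.092, θ₂=-0.004, ω₂=0.063
apply F[25]=+0.492 → step 26: x=-0.039, v=-0.195, θ₁=0.001, ω₁=0.085, θ₂=-0.003, ω₂=0.061
apply F[26]=+0.542 → step 27: x=-0.043, v=-0.188, θ₁=0.002, ω₁=0.078, θ₂=-0.001, ω₂=0.059
apply F[27]=+0.582 → step 28: x=-0.046, v=-0.180, θ₁=0.004, ω₁=0.071, θ₂=-0.000, ω₂=0.056
apply F[28]=+0.611 → step 29: x=-0.050, v=-0.173, θ₁=0.005, ω₁=0.065, θ₂=0.001, ω₂=0.053
apply F[29]=+0.633 → step 30: x=-0.053, v=-0.165, θ₁=0.006, ω₁=0.058, θ₂=0.002, ω₂=0.050
apply F[30]=+0.649 → step 31: x=-0.057, v=-0.158, θ₁=0.008, ω₁=0.052, θ₂=0.003, ω₂=0.047
apply F[31]=+0.657 → step 32: x=-0.060, v=-0.150, θ₁=0.009, ω₁=0.046, θ₂=0.004, ω₂=0.044
apply F[32]=+0.661 → step 33: x=-0.063, v=-0.142, θ₁=0.009, ω₁=0.041, θ₂=0.005, ω₂=0.041
apply F[33]=+0.661 → step 34: x=-0.065, v=-0.135, θ₁=0.010, ω₁=0.036, θ₂=0.005, ω₂=0.038
apply F[34]=+0.657 → step 35: x=-0.068, v=-0.127, θ₁=0.011, ω₁=0.031, θ₂=0.006, ω₂=0.035
apply F[35]=+0.650 → step 36: x=-0.070, v=-0.120, θ₁=0.011, ω₁=0.026, θ₂=0.007, ω₂=0.032
apply F[36]=+0.640 → step 37: x=-0.073, v=-0.113, θ₁=0.012, ω₁=0.022, θ₂=0.007, ω₂=0.029
apply F[37]=+0.627 → step 38: x=-0.075, v=-0.106, θ₁=0.012, ω₁=0.018, θ₂=0.008, ω₂=0.026
Max |angle| over trajectory = 0.034 rad = 1.9°.

Answer: 1.9°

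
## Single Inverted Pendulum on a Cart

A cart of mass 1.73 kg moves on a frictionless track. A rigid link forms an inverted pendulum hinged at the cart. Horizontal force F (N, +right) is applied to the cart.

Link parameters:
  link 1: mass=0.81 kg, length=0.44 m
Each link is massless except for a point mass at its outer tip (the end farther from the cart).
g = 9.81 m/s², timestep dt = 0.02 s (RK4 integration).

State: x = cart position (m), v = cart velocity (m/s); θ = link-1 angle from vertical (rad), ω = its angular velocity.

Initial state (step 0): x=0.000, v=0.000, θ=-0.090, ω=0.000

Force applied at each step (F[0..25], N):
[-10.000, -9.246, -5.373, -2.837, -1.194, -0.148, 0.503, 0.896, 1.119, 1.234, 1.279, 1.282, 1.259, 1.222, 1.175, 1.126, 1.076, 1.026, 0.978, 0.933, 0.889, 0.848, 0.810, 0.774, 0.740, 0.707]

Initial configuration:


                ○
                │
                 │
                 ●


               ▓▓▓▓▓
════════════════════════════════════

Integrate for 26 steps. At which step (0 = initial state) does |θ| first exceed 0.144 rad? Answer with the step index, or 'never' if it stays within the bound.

apply F[0]=-10.000 → step 1: x=-0.001, v=-0.107, θ=-0.088, ω=0.203
apply F[1]=-9.246 → step 2: x=-0.004, v=-0.206, θ=-0.082, ω=0.388
apply F[2]=-5.373 → step 3: x=-0.009, v=-0.261, θ=-0.073, ω=0.478
apply F[3]=-2.837 → step 4: x=-0.014, v=-0.287, θ=-0.064, ω=0.508
apply F[4]=-1.194 → step 5: x=-0.020, v=-0.296, θ=-0.054, ω=0.501
apply F[5]=-0.148 → step 6: x=-0.026, v=-0.293, θ=-0.044, ω=0.473
apply F[6]=+0.503 → step 7: x=-0.032, v=-0.284, θ=-0.035, ω=0.434
apply F[7]=+0.896 → step 8: x=-0.037, v=-0.271, θ=-0.026, ω=0.391
apply F[8]=+1.119 → step 9: x=-0.043, v=-0.256, θ=-0.019, ω=0.346
apply F[9]=+1.234 → step 10: x=-0.048, v=-0.240, θ=-0.013, ω=0.304
apply F[10]=+1.279 → step 11: x=-0.052, v=-0.224, θ=-0.007, ω=0.264
apply F[11]=+1.282 → step 12: x=-0.057, v=-0.209, θ=-0.002, ω=0.227
apply F[12]=+1.259 → step 13: x=-0.061, v=-0.194, θ=0.002, ω=0.194
apply F[13]=+1.222 → step 14: x=-0.064, v=-0.181, θ=0.006, ω=0.165
apply F[14]=+1.175 → step 15: x=-0.068, v=-0.168, θ=0.009, ω=0.139
apply F[15]=+1.126 → step 16: x=-0.071, v=-0.156, θ=0.011, ω=0.116
apply F[16]=+1.076 → step 17: x=-0.074, v=-0.144, θ=0.013, ω=0.095
apply F[17]=+1.026 → step 18: x=-0.077, v=-0.134, θ=0.015, ω=0.078
apply F[18]=+0.978 → step 19: x=-0.079, v=-0.124, θ=0.017, ω=0.063
apply F[19]=+0.933 → step 20: x=-0.082, v=-0.115, θ=0.018, ω=0.049
apply F[20]=+0.889 → step 21: x=-0.084, v=-0.106, θ=0.019, ω=0.038
apply F[21]=+0.848 → step 22: x=-0.086, v=-0.098, θ=0.019, ω=0.028
apply F[22]=+0.810 → step 23: x=-0.088, v=-0.090, θ=0.020, ω=0.019
apply F[23]=+0.774 → step 24: x=-0.090, v=-0.083, θ=0.020, ω=0.012
apply F[24]=+0.740 → step 25: x=-0.091, v=-0.077, θ=0.020, ω=0.006
apply F[25]=+0.707 → step 26: x=-0.093, v=-0.070, θ=0.020, ω=0.000
max |θ| = 0.090 ≤ 0.144 over all 27 states.

Answer: never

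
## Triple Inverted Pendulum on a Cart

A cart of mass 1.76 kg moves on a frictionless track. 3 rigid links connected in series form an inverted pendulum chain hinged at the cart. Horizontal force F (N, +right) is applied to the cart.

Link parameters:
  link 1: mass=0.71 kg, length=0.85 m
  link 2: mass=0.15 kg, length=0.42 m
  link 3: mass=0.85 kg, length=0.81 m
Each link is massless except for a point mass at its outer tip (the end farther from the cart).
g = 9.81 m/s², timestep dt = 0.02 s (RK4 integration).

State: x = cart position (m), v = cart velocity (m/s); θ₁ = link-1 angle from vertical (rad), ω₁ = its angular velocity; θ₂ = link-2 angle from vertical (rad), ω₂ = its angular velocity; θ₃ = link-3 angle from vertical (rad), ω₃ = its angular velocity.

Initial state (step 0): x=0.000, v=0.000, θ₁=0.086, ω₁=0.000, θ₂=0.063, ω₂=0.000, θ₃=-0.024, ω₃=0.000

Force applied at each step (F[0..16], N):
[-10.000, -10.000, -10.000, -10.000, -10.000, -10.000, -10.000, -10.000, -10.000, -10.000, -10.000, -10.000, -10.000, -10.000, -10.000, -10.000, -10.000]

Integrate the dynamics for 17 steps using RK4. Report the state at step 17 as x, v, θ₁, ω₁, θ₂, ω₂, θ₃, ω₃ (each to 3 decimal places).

Answer: x=-0.370, v=-2.075, θ₁=0.637, ω₁=3.379, θ₂=0.546, ω₂=1.422, θ₃=-0.361, ω₃=-1.026

Derivation:
apply F[0]=-10.000 → step 1: x=-0.001, v=-0.129, θ₁=0.088, ω₁=0.178, θ₂=0.065, ω₂=0.184, θ₃=-0.025, ω₃=-0.127
apply F[1]=-10.000 → step 2: x=-0.005, v=-0.258, θ₁=0.093, ω₁=0.356, θ₂=0.070, ω₂=0.379, θ₃=-0.029, ω₃=-0.261
apply F[2]=-10.000 → step 3: x=-0.012, v=-0.388, θ₁=0.102, ω₁=0.537, θ₂=0.080, ω₂=0.593, θ₃=-0.036, ω₃=-0.406
apply F[3]=-10.000 → step 4: x=-0.021, v=-0.518, θ₁=0.115, ω₁=0.719, θ₂=0.094, ω₂=0.831, θ₃=-0.045, ω₃=-0.565
apply F[4]=-10.000 → step 5: x=-0.032, v=-0.649, θ₁=0.131, ω₁=0.905, θ₂=0.114, ω₂=1.091, θ₃=-0.058, ω₃=-0.737
apply F[5]=-10.000 → step 6: x=-0.047, v=-0.781, θ₁=0.151, ω₁=1.094, θ₂=0.138, ω₂=1.361, θ₃=-0.075, ω₃=-0.914
apply F[6]=-10.000 → step 7: x=-0.064, v=-0.912, θ₁=0.175, ω₁=1.285, θ₂=0.168, ω₂=1.618, θ₃=-0.095, ω₃=-1.085
apply F[7]=-10.000 → step 8: x=-0.083, v=-1.043, θ₁=0.202, ω₁=1.479, θ₂=0.203, ω₂=1.838, θ₃=-0.118, ω₃=-1.234
apply F[8]=-10.000 → step 9: x=-0.105, v=-1.172, θ₁=0.234, ω₁=1.677, θ₂=0.241, ω₂=1.999, θ₃=-0.144, ω₃=-1.350
apply F[9]=-10.000 → step 10: x=-0.130, v=-1.300, θ₁=0.269, ω₁=1.880, θ₂=0.282, ω₂=2.092, θ₃=-0.172, ω₃=-1.427
apply F[10]=-10.000 → step 11: x=-0.157, v=-1.425, θ₁=0.309, ω₁=2.086, θ₂=0.324, ω₂=2.119, θ₃=-0.201, ω₃=-1.466
apply F[11]=-10.000 → step 12: x=-0.187, v=-1.547, θ₁=0.353, ω₁=2.297, θ₂=0.366, ω₂=2.088, θ₃=-0.230, ω₃=-1.469
apply F[12]=-10.000 → step 13: x=-0.219, v=-1.665, θ₁=0.401, ω₁=2.511, θ₂=0.407, ω₂=2.009, θ₃=-0.260, ω₃=-1.439
apply F[13]=-10.000 → step 14: x=-0.254, v=-1.778, θ₁=0.453, ω₁=2.728, θ₂=0.447, ω₂=1.892, θ₃=-0.288, ω₃=-1.379
apply F[14]=-10.000 → step 15: x=-0.290, v=-1.886, θ₁=0.510, ω₁=2.946, θ₂=0.483, ω₂=1.747, θ₃=-0.314, ω₃=-1.290
apply F[15]=-10.000 → step 16: x=-0.329, v=-1.985, θ₁=0.571, ω₁=3.164, θ₂=0.516, ω₂=1.587, θ₃=-0.339, ω₃=-1.172
apply F[16]=-10.000 → step 17: x=-0.370, v=-2.075, θ₁=0.637, ω₁=3.379, θ₂=0.546, ω₂=1.422, θ₃=-0.361, ω₃=-1.026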